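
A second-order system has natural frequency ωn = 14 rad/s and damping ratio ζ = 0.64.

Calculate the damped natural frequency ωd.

ωd = ωn√(1 - ζ²) = 14√(1 - 0.64²) = 10.76 rad/s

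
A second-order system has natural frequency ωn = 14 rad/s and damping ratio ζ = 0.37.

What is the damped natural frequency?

ωd = ωn√(1 - ζ²) = 14√(1 - 0.37²) = 13.01 rad/s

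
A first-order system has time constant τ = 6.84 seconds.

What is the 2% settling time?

For first-order system, 2% settling time ≈ 4τ = 4 × 6.84 = 27.36 s.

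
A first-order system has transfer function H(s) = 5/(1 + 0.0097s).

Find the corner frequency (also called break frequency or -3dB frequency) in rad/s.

Corner frequency = 1/τ = 1/0.0097 = 103.093 rad/s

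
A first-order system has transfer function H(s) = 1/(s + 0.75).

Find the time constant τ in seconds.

For H(s) = 1/(s + 1/τ), the pole is at -1/τ = -0.75, so τ = 1/0.75 = 1.3333 s.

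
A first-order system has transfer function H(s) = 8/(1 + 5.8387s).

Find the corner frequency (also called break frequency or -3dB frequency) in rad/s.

Corner frequency = 1/τ = 1/5.8387 = 0.171 rad/s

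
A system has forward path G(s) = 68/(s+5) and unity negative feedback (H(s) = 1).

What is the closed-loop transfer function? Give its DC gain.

T(s) = G/(1+GH) = [68/(s+5)] / [1 + 68/(s+5)] = 68/(s+5+68) = 68/(s+73). DC gain = 68/73 = 0.9315.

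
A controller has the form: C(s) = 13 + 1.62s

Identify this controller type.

This is a Proportional-Derivative (PD) controller.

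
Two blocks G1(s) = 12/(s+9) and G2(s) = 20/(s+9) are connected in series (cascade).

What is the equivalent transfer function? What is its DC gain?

Series: multiply transfer functions. G_eq = 12/(s+9) × 20/(s+9) = 240/((s+9)(s+9)). DC gain = 240/(9×9) = 2.9630.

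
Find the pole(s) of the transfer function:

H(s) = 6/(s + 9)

Pole is where denominator = 0: s + 9 = 0, so s = -9.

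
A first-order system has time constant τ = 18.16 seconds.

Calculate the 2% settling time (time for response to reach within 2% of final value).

For first-order system, 2% settling time ≈ 4τ = 4 × 18.16 = 72.64 s.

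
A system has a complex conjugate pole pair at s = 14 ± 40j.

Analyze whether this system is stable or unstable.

Real part of poles is 14 (> 0, right half-plane). Unstable.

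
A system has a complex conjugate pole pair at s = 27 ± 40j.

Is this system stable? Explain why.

Real part of poles is 27 (> 0, right half-plane). Unstable.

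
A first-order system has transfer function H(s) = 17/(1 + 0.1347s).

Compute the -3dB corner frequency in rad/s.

Corner frequency = 1/τ = 1/0.1347 = 7.424 rad/s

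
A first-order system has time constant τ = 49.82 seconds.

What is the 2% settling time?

For first-order system, 2% settling time ≈ 4τ = 4 × 49.82 = 199.28 s.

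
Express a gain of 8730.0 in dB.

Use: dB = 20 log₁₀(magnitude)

dB = 20 log₁₀(8730.0) = 78.8 dB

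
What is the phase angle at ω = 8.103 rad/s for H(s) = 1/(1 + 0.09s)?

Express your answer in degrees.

Phase = -arctan(ωτ) = -arctan(8.103 × 0.09) = -36.1°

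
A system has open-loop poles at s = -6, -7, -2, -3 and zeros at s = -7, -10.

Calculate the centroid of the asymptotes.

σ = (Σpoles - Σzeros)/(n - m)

σ = (Σpoles - Σzeros)/(n - m) = (-18 - (-17))/(4 - 2) = -1/2 = -0.5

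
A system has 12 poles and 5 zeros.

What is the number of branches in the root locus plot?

Root locus has n branches where n = number of poles = 12.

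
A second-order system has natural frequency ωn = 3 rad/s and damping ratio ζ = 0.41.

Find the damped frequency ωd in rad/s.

ωd = ωn√(1 - ζ²) = 3√(1 - 0.41²) = 2.74 rad/s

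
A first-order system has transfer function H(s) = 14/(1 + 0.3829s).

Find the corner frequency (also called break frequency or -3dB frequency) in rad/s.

Corner frequency = 1/τ = 1/0.3829 = 2.612 rad/s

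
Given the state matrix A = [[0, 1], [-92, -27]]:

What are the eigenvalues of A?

det(A - λI) = λ² - (-27)λ + 92 = (λ - (-4))(λ - (-23)). Eigenvalues: -4, -23.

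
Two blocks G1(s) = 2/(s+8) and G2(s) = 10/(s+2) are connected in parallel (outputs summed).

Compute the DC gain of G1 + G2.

Parallel: G_eq = G1 + G2. DC gain = G1(0) + G2(0) = 2/8 + 10/2 = 0.25 + 5 = 5.25.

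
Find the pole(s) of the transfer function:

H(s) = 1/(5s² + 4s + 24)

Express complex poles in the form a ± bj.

Discriminant = 4² - 4×5×24 = 16 - 480 = -464 < 0, so the poles are a complex conjugate pair s = (-4 ± j√464)/(2×5). Real part = -4/(2×5) = -4/10 = -0.4; imaginary part = ±√464/(2×5) ≈ 2.1541. Poles: s = -0.4 ± 2.1541j.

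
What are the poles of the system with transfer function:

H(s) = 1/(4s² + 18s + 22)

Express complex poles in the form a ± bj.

Discriminant = 18² - 4×4×22 = 324 - 352 = -28 < 0, so the poles are a complex conjugate pair s = (-18 ± j√28)/(2×4). Real part = -18/(2×4) = -18/8 = -2.25; imaginary part = ±√28/(2×4) ≈ 0.6614. Poles: s = -2.25 ± 0.6614j.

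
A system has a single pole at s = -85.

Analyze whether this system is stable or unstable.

Pole at s = -85 is in the left half-plane. Stable.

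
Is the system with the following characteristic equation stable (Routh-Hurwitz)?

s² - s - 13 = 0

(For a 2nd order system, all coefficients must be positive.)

Coefficients: 1, -1, -13. b=-1, c=-13 not positive, so system is unstable.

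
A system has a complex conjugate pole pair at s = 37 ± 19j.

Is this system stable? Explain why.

Real part of poles is 37 (> 0, right half-plane). Unstable.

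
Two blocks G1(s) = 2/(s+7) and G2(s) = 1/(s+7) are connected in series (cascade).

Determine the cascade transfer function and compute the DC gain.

Series: multiply transfer functions. G_eq = 2/(s+7) × 1/(s+7) = 2/((s+7)(s+7)). DC gain = 2/(7×7) = 0.0408.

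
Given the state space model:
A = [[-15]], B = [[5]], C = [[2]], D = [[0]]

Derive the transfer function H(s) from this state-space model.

(sI - A)⁻¹ = 1/(s + 15). H(s) = 2 × 5/(s + 15) + 0 = 10/(s + 15).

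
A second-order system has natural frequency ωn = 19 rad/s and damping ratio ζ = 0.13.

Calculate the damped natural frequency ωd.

ωd = ωn√(1 - ζ²) = 19√(1 - 0.13²) = 18.84 rad/s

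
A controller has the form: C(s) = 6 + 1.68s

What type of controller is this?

This is a Proportional-Derivative (PD) controller.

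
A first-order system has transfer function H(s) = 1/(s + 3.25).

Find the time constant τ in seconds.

For H(s) = 1/(s + 1/τ), the pole is at -1/τ = -3.25, so τ = 1/3.25 = 0.3077 s.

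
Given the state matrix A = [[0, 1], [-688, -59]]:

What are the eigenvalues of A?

det(A - λI) = λ² - (-59)λ + 688 = (λ - (-16))(λ - (-43)). Eigenvalues: -16, -43.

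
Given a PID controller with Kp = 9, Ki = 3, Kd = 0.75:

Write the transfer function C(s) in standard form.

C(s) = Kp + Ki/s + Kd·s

Substituting values: C(s) = 9 + 3/s + 0.75s = (0.75s² + 9s + 3)/s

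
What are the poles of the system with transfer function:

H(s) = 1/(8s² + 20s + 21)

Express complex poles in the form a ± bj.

Discriminant = 20² - 4×8×21 = 400 - 672 = -272 < 0, so the poles are a complex conjugate pair s = (-20 ± j√272)/(2×8). Real part = -20/(2×8) = -20/16 = -1.25; imaginary part = ±√272/(2×8) ≈ 1.0308. Poles: s = -1.25 ± 1.0308j.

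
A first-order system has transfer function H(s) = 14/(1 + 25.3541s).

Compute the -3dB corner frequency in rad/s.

Corner frequency = 1/τ = 1/25.3541 = 0.039 rad/s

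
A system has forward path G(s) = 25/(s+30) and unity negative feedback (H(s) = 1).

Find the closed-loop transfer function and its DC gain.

T(s) = G/(1+GH) = [25/(s+30)] / [1 + 25/(s+30)] = 25/(s+30+25) = 25/(s+55). DC gain = 25/55 = 0.4545.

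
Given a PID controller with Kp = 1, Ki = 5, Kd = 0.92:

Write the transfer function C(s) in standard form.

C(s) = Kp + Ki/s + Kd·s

Substituting values: C(s) = 1 + 5/s + 0.92s = (0.92s² + s + 5)/s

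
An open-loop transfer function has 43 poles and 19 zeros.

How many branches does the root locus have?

Root locus has n branches where n = number of poles = 43.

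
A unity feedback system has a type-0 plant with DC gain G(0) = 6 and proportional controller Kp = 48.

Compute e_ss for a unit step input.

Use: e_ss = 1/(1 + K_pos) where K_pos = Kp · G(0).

K_pos = Kp · G(0) = 48 × 6 = 288. e_ss = 1/(1 + 288) = 0.0035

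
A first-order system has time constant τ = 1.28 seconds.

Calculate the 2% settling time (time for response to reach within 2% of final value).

For first-order system, 2% settling time ≈ 4τ = 4 × 1.28 = 5.12 s.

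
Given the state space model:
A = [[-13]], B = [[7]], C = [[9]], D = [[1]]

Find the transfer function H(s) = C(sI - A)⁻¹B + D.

(sI - A)⁻¹ = 1/(s + 13). H(s) = 9×7/(s + 13) + 1 = (s + 76)/(s + 13).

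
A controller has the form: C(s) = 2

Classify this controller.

This is a Proportional (P) controller.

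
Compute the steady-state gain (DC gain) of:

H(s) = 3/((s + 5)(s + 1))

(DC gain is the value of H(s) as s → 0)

DC gain = H(0) = 3/(5 × 1) = 3/5 = 0.6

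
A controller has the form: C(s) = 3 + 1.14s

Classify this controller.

This is a Proportional-Derivative (PD) controller.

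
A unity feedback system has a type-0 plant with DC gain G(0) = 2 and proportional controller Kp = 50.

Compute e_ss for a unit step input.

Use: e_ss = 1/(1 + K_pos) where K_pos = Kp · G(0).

K_pos = Kp · G(0) = 50 × 2 = 100. e_ss = 1/(1 + 100) = 0.0099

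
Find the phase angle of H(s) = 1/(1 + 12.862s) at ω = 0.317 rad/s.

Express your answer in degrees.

Phase = -arctan(ωτ) = -arctan(0.317 × 12.862) = -76.2°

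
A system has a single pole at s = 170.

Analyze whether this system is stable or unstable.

Pole at s = 170 is in the right half-plane. Unstable.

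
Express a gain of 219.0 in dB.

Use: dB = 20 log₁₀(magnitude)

dB = 20 log₁₀(219.0) = 46.8 dB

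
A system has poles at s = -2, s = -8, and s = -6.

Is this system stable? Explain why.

All poles are in the left half-plane. System is stable.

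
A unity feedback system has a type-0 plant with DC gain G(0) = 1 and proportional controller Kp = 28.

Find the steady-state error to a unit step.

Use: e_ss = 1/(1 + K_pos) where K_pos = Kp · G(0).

K_pos = Kp · G(0) = 28 × 1 = 28. e_ss = 1/(1 + 28) = 0.0345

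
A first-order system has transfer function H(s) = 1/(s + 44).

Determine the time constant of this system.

For H(s) = 1/(s + 1/τ), the pole is at -1/τ = -44, so τ = 1/44 = 0.0227 s.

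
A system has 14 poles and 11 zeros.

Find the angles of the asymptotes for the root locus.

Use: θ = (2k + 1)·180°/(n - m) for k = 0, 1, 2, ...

n - m = 14 - 11 = 3. Angles: θk = (2k + 1)·180°/3 = 60°, 180°, 300°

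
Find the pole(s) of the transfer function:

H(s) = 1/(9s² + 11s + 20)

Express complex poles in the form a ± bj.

Discriminant = 11² - 4×9×20 = 121 - 720 = -599 < 0, so the poles are a complex conjugate pair s = (-11 ± j√599)/(2×9). Real part = -11/(2×9) = -11/18 ≈ -0.6111; imaginary part = ±√599/(2×9) ≈ 1.3597. Poles: s = -0.6111 ± 1.3597j.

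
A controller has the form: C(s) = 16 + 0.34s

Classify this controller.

This is a Proportional-Derivative (PD) controller.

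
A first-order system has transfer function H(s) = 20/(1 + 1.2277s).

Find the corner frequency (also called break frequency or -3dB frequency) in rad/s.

Corner frequency = 1/τ = 1/1.2277 = 0.815 rad/s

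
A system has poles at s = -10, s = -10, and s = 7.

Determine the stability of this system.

Pole(s) at s = 7 are not in the left half-plane. System is unstable.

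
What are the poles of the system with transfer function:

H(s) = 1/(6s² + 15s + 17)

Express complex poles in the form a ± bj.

Discriminant = 15² - 4×6×17 = 225 - 408 = -183 < 0, so the poles are a complex conjugate pair s = (-15 ± j√183)/(2×6). Real part = -15/(2×6) = -15/12 = -1.25; imaginary part = ±√183/(2×6) ≈ 1.1273. Poles: s = -1.25 ± 1.1273j.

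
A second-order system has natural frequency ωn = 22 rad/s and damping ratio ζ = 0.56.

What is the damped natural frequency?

ωd = ωn√(1 - ζ²) = 22√(1 - 0.56²) = 18.23 rad/s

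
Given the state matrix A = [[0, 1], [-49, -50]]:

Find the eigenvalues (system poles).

det(A - λI) = λ² - (-50)λ + 49 = (λ - (-49))(λ - (-1)). Eigenvalues: -49, -1.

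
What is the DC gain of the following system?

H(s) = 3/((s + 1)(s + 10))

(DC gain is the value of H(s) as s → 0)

DC gain = H(0) = 3/(1 × 10) = 3/10 = 0.3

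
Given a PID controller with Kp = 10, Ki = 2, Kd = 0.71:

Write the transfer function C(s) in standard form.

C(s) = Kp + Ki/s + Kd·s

Substituting values: C(s) = 10 + 2/s + 0.71s = (0.71s² + 10s + 2)/s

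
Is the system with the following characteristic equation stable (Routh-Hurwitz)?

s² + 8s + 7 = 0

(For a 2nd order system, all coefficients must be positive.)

Coefficients: 1, 8, 7. All positive, so system is stable.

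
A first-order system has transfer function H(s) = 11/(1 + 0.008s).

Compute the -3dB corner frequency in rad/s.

Corner frequency = 1/τ = 1/0.008 = 125.0 rad/s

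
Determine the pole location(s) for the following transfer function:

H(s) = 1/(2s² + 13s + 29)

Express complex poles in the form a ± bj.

Discriminant = 13² - 4×2×29 = 169 - 232 = -63 < 0, so the poles are a complex conjugate pair s = (-13 ± j√63)/(2×2). Real part = -13/(2×2) = -13/4 = -3.25; imaginary part = ±√63/(2×2) ≈ 1.9843. Poles: s = -3.25 ± 1.9843j.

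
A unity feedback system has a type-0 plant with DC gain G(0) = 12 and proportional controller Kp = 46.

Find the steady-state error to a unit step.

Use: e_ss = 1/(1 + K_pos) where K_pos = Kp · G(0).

K_pos = Kp · G(0) = 46 × 12 = 552. e_ss = 1/(1 + 552) = 0.0018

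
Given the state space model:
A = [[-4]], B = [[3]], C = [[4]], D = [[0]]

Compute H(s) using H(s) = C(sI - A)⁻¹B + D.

(sI - A)⁻¹ = 1/(s + 4). H(s) = 4 × 3/(s + 4) + 0 = 12/(s + 4).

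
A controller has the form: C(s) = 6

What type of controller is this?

This is a Proportional (P) controller.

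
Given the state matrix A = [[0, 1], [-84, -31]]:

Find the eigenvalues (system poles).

det(A - λI) = λ² - (-31)λ + 84 = (λ - (-3))(λ - (-28)). Eigenvalues: -3, -28.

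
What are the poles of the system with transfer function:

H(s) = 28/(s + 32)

Pole is where denominator = 0: s + 32 = 0, so s = -32.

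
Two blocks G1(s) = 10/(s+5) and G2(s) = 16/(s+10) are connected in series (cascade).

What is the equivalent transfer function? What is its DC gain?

Series: multiply transfer functions. G_eq = 10/(s+5) × 16/(s+10) = 160/((s+5)(s+10)). DC gain = 160/(5×10) = 3.2.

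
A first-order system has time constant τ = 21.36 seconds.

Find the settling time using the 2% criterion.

For first-order system, 2% settling time ≈ 4τ = 4 × 21.36 = 85.44 s.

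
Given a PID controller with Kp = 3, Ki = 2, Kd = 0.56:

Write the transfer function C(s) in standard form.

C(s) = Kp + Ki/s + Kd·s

Substituting values: C(s) = 3 + 2/s + 0.56s = (0.56s² + 3s + 2)/s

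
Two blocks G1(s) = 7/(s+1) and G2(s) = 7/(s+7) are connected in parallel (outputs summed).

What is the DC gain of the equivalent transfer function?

Parallel: G_eq = G1 + G2. DC gain = G1(0) + G2(0) = 7/1 + 7/7 = 7 + 1 = 8.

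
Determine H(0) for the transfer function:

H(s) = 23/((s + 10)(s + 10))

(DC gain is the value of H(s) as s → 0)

DC gain = H(0) = 23/(10 × 10) = 23/100 = 0.23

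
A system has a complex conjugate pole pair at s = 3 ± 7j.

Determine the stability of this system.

Real part of poles is 3 (> 0, right half-plane). Unstable.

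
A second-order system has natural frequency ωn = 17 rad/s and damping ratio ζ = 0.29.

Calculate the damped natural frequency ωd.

ωd = ωn√(1 - ζ²) = 17√(1 - 0.29²) = 16.27 rad/s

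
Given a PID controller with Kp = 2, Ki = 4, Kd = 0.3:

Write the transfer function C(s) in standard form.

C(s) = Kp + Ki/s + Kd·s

Substituting values: C(s) = 2 + 4/s + 0.3s = (0.3s² + 2s + 4)/s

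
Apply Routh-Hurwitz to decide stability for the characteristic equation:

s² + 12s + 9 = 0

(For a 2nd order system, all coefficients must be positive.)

Coefficients: 1, 12, 9. All positive, so system is stable.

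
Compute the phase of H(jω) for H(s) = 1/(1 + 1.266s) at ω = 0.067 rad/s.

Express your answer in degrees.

Phase = -arctan(ωτ) = -arctan(0.067 × 1.266) = -4.8°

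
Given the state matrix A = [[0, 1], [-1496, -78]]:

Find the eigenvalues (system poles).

det(A - λI) = λ² - (-78)λ + 1496 = (λ - (-34))(λ - (-44)). Eigenvalues: -34, -44.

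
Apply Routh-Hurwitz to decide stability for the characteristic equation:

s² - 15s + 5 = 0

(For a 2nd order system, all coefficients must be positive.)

Coefficients: 1, -15, 5. b=-15 not positive, so system is unstable.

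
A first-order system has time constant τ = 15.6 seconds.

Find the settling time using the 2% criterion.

For first-order system, 2% settling time ≈ 4τ = 4 × 15.6 = 62.4 s.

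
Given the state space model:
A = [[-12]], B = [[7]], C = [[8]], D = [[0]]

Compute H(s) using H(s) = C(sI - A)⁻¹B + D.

(sI - A)⁻¹ = 1/(s + 12). H(s) = 8 × 7/(s + 12) + 0 = 56/(s + 12).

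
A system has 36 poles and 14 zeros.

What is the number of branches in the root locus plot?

Root locus has n branches where n = number of poles = 36.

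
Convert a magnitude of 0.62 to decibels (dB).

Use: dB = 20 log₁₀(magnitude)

dB = 20 log₁₀(0.62) = -4.2 dB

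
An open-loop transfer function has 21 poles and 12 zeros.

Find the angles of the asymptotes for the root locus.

n - m = 21 - 12 = 9. Angles: θk = (2k + 1)·180°/9 = 20°, 60°, 100°, 140°, 180°, 220°, 260°, 300°, 340°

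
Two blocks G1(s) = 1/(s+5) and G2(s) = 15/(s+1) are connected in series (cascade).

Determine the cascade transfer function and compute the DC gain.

Series: multiply transfer functions. G_eq = 1/(s+5) × 15/(s+1) = 15/((s+5)(s+1)). DC gain = 15/(5×1) = 3.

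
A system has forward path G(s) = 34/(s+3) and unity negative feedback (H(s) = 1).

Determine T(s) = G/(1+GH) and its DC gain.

T(s) = G/(1+GH) = [34/(s+3)] / [1 + 34/(s+3)] = 34/(s+3+34) = 34/(s+37). DC gain = 34/37 = 0.9189.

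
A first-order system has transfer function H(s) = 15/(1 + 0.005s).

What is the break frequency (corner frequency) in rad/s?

Corner frequency = 1/τ = 1/0.005 = 200.0 rad/s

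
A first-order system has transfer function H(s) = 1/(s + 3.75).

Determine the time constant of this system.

For H(s) = 1/(s + 1/τ), the pole is at -1/τ = -3.75, so τ = 1/3.75 = 0.2667 s.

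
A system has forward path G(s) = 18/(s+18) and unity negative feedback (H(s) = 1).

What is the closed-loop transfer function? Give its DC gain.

T(s) = G/(1+GH) = [18/(s+18)] / [1 + 18/(s+18)] = 18/(s+18+18) = 18/(s+36). DC gain = 18/36 = 0.5.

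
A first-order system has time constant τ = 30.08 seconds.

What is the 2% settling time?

For first-order system, 2% settling time ≈ 4τ = 4 × 30.08 = 120.32 s.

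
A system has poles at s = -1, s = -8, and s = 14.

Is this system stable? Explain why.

Pole(s) at s = 14 are not in the left half-plane. System is unstable.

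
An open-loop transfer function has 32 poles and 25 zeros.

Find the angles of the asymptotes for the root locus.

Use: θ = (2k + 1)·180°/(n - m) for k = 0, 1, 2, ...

n - m = 32 - 25 = 7. Angles: θk = (2k + 1)·180°/7 = 25.71°, 77.14°, 128.57°, 180°, 231.43°, 282.86°, 334.29°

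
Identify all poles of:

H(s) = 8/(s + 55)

Pole is where denominator = 0: s + 55 = 0, so s = -55.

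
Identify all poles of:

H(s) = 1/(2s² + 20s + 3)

Discriminant = 20² - 4×2×3 = 400 - 24 = 376 > 0, so two distinct real poles. Using quadratic formula: s = (-20 ± √376)/(2×2) = (-20 ± √376)/4, with √376 ≈ 19.3907. s₁ ≈ -0.1523, s₂ ≈ -9.8477. Poles: s₁ = -0.1523, s₂ = -9.8477.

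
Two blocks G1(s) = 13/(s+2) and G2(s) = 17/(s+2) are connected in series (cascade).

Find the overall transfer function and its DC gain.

Series: multiply transfer functions. G_eq = 13/(s+2) × 17/(s+2) = 221/((s+2)(s+2)). DC gain = 221/(2×2) = 55.25.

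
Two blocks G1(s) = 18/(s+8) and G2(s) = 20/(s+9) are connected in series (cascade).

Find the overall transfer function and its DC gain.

Series: multiply transfer functions. G_eq = 18/(s+8) × 20/(s+9) = 360/((s+8)(s+9)). DC gain = 360/(8×9) = 5.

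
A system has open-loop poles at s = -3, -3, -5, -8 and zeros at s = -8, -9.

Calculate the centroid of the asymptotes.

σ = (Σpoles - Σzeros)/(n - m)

σ = (Σpoles - Σzeros)/(n - m) = (-19 - (-17))/(4 - 2) = -2/2 = -1.0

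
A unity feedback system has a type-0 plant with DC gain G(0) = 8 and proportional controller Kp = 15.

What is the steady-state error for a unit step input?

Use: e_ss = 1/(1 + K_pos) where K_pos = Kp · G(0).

K_pos = Kp · G(0) = 15 × 8 = 120. e_ss = 1/(1 + 120) = 0.0083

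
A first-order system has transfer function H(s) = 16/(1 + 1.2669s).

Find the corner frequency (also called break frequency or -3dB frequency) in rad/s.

Corner frequency = 1/τ = 1/1.2669 = 0.789 rad/s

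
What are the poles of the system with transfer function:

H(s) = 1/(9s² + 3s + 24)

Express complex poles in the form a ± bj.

Discriminant = 3² - 4×9×24 = 9 - 864 = -855 < 0, so the poles are a complex conjugate pair s = (-3 ± j√855)/(2×9). Real part = -3/(2×9) = -3/18 ≈ -0.1667; imaginary part = ±√855/(2×9) ≈ 1.6245. Poles: s = -0.1667 ± 1.6245j.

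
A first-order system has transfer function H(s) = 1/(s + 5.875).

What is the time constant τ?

For H(s) = 1/(s + 1/τ), the pole is at -1/τ = -5.875, so τ = 1/5.875 = 0.1702 s.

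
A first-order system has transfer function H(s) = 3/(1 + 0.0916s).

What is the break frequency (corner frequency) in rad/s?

Corner frequency = 1/τ = 1/0.0916 = 10.917 rad/s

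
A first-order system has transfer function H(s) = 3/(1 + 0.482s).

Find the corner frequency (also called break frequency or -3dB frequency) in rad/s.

Corner frequency = 1/τ = 1/0.482 = 2.075 rad/s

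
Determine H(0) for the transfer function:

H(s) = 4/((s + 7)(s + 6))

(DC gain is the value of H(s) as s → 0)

DC gain = H(0) = 4/(7 × 6) = 4/42 = 0.0952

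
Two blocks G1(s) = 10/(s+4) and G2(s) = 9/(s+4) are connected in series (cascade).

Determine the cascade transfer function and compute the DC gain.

Series: multiply transfer functions. G_eq = 10/(s+4) × 9/(s+4) = 90/((s+4)(s+4)). DC gain = 90/(4×4) = 5.625.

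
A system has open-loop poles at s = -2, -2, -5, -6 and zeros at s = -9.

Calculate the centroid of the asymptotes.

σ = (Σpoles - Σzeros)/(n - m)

σ = (Σpoles - Σzeros)/(n - m) = (-15 - (-9))/(4 - 1) = -6/3 = -2.0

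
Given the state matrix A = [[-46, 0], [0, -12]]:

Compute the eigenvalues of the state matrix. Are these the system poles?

For diagonal matrix, eigenvalues are diagonal entries: λ₁ = -46, λ₂ = -12. Eigenvalues of A = system poles.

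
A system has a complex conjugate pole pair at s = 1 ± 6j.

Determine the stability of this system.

Real part of poles is 1 (> 0, right half-plane). Unstable.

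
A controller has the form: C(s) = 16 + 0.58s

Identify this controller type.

This is a Proportional-Derivative (PD) controller.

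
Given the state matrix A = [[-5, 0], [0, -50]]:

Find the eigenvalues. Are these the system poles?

For diagonal matrix, eigenvalues are diagonal entries: λ₁ = -5, λ₂ = -50. Eigenvalues of A = system poles.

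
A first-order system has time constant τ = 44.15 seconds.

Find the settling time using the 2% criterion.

For first-order system, 2% settling time ≈ 4τ = 4 × 44.15 = 176.6 s.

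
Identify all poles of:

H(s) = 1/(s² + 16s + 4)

Discriminant = 16² - 4×1×4 = 256 - 16 = 240 > 0, so two distinct real poles. Using quadratic formula: s = (-16 ± √240)/(2×1) = (-16 ± √240)/2, with √240 ≈ 15.4919. s₁ ≈ -0.2540, s₂ ≈ -15.7460. Poles: s₁ = -0.2540, s₂ = -15.7460.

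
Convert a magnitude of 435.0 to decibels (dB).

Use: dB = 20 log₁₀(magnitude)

dB = 20 log₁₀(435.0) = 52.8 dB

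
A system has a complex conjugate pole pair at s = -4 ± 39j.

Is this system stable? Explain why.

Real part of poles is -4 (< 0, left half-plane). Stable.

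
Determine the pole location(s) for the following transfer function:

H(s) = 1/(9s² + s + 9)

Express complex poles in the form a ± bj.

Discriminant = 1² - 4×9×9 = 1 - 324 = -323 < 0, so the poles are a complex conjugate pair s = (-1 ± j√323)/(2×9). Real part = -1/(2×9) = -1/18 ≈ -0.0556; imaginary part = ±√323/(2×9) ≈ 0.9985. Poles: s = -0.0556 ± 0.9985j.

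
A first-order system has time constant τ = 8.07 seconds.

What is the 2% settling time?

For first-order system, 2% settling time ≈ 4τ = 4 × 8.07 = 32.28 s.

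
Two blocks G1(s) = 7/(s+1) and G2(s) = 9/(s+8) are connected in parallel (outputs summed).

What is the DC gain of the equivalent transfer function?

Parallel: G_eq = G1 + G2. DC gain = G1(0) + G2(0) = 7/1 + 9/8 = 7 + 1.125 = 8.125.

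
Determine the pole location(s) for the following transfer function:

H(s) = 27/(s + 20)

Pole is where denominator = 0: s + 20 = 0, so s = -20.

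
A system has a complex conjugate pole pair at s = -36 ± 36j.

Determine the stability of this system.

Real part of poles is -36 (< 0, left half-plane). Stable.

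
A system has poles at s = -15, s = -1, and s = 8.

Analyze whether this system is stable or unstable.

Pole(s) at s = 8 are not in the left half-plane. System is unstable.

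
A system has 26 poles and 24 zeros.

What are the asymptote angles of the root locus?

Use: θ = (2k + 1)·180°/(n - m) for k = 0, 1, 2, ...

n - m = 26 - 24 = 2. Angles: θk = (2k + 1)·180°/2 = 90°, 270°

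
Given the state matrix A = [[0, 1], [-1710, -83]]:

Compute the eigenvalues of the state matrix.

det(A - λI) = λ² - (-83)λ + 1710 = (λ - (-45))(λ - (-38)). Eigenvalues: -45, -38.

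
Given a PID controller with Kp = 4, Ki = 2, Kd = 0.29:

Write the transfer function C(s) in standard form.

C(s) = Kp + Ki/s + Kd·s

Substituting values: C(s) = 4 + 2/s + 0.29s = (0.29s² + 4s + 2)/s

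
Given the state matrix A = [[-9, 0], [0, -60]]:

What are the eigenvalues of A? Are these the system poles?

For diagonal matrix, eigenvalues are diagonal entries: λ₁ = -9, λ₂ = -60. Eigenvalues of A = system poles.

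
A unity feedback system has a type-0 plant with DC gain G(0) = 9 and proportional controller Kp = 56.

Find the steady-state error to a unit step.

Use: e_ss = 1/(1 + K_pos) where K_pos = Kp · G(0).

K_pos = Kp · G(0) = 56 × 9 = 504. e_ss = 1/(1 + 504) = 0.0020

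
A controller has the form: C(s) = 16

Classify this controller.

This is a Proportional (P) controller.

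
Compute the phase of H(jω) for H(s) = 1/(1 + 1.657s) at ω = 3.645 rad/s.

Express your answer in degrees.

Phase = -arctan(ωτ) = -arctan(3.645 × 1.657) = -80.6°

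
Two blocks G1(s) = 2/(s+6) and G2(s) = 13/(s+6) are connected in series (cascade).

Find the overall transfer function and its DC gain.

Series: multiply transfer functions. G_eq = 2/(s+6) × 13/(s+6) = 26/((s+6)(s+6)). DC gain = 26/(6×6) = 0.7222.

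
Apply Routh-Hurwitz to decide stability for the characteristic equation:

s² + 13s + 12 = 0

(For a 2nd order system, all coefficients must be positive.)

Coefficients: 1, 13, 12. All positive, so system is stable.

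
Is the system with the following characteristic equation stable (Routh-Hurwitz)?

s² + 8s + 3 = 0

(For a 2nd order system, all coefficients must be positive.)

Coefficients: 1, 8, 3. All positive, so system is stable.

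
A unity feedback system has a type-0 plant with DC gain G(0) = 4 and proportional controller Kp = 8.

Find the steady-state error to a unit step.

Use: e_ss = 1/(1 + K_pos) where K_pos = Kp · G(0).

K_pos = Kp · G(0) = 8 × 4 = 32. e_ss = 1/(1 + 32) = 0.0303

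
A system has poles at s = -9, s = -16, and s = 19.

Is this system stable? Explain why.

Pole(s) at s = 19 are not in the left half-plane. System is unstable.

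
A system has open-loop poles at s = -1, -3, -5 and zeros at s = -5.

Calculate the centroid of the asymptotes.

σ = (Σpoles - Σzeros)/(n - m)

σ = (Σpoles - Σzeros)/(n - m) = (-9 - (-5))/(3 - 1) = -4/2 = -2.0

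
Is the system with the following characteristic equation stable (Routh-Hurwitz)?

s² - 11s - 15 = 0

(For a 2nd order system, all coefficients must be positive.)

Coefficients: 1, -11, -15. b=-11, c=-15 not positive, so system is unstable.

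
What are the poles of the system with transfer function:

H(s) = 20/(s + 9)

Pole is where denominator = 0: s + 9 = 0, so s = -9.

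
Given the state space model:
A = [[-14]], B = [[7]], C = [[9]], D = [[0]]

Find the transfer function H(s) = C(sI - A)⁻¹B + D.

(sI - A)⁻¹ = 1/(s + 14). H(s) = 9 × 7/(s + 14) + 0 = 63/(s + 14).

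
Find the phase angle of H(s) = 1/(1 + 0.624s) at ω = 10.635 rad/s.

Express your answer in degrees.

Phase = -arctan(ωτ) = -arctan(10.635 × 0.624) = -81.4°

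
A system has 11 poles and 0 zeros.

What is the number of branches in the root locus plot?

Root locus has n branches where n = number of poles = 11.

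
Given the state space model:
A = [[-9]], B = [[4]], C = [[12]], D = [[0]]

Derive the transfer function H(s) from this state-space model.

(sI - A)⁻¹ = 1/(s + 9). H(s) = 12 × 4/(s + 9) + 0 = 48/(s + 9).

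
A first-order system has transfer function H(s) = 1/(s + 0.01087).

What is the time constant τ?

For H(s) = 1/(s + 1/τ), the pole is at -1/τ = -0.01087, so τ = 1/0.01087 = 92 s.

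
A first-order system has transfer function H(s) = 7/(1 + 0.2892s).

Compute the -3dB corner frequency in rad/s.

Corner frequency = 1/τ = 1/0.2892 = 3.458 rad/s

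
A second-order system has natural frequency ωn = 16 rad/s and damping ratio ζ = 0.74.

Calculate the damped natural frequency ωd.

ωd = ωn√(1 - ζ²) = 16√(1 - 0.74²) = 10.76 rad/s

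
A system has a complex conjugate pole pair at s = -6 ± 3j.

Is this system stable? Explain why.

Real part of poles is -6 (< 0, left half-plane). Stable.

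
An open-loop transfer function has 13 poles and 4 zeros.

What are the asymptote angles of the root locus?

n - m = 13 - 4 = 9. Angles: θk = (2k + 1)·180°/9 = 20°, 60°, 100°, 140°, 180°, 220°, 260°, 300°, 340°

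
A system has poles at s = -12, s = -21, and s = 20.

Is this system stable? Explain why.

Pole(s) at s = 20 are not in the left half-plane. System is unstable.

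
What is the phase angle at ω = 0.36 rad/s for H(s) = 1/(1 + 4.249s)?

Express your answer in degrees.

Phase = -arctan(ωτ) = -arctan(0.36 × 4.249) = -56.8°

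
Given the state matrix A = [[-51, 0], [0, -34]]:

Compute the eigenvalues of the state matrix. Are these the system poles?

For diagonal matrix, eigenvalues are diagonal entries: λ₁ = -51, λ₂ = -34. Eigenvalues of A = system poles.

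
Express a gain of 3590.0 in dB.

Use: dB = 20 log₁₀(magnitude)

dB = 20 log₁₀(3590.0) = 71.1 dB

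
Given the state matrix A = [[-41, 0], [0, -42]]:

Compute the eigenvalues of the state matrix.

For diagonal matrix, eigenvalues are diagonal entries: λ₁ = -41, λ₂ = -42.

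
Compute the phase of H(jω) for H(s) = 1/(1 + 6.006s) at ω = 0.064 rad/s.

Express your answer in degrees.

Phase = -arctan(ωτ) = -arctan(0.064 × 6.006) = -21.0°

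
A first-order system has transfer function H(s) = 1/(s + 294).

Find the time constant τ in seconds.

For H(s) = 1/(s + 1/τ), the pole is at -1/τ = -294, so τ = 1/294 = 0.0034 s.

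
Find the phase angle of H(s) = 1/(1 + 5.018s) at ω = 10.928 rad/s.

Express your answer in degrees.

Phase = -arctan(ωτ) = -arctan(10.928 × 5.018) = -89.0°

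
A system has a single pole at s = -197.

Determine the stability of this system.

Pole at s = -197 is in the left half-plane. Stable.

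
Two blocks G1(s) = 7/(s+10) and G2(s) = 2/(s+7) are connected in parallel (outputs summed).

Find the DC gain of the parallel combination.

Parallel: G_eq = G1 + G2. DC gain = G1(0) + G2(0) = 7/10 + 2/7 = 0.7 + 0.2857 = 0.9857.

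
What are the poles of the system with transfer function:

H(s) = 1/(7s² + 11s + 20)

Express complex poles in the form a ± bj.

Discriminant = 11² - 4×7×20 = 121 - 560 = -439 < 0, so the poles are a complex conjugate pair s = (-11 ± j√439)/(2×7). Real part = -11/(2×7) = -11/14 ≈ -0.7857; imaginary part = ±√439/(2×7) ≈ 1.4966. Poles: s = -0.7857 ± 1.4966j.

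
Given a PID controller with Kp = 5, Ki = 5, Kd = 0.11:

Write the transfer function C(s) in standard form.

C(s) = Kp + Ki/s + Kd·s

Substituting values: C(s) = 5 + 5/s + 0.11s = (0.11s² + 5s + 5)/s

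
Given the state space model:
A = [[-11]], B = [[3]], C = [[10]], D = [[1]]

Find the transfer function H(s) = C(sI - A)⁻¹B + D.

(sI - A)⁻¹ = 1/(s + 11). H(s) = 10×3/(s + 11) + 1 = (s + 41)/(s + 11).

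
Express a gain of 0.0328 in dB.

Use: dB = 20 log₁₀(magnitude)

dB = 20 log₁₀(0.0328) = -29.7 dB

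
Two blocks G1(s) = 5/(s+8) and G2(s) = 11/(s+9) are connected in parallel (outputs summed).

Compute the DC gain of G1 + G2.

Parallel: G_eq = G1 + G2. DC gain = G1(0) + G2(0) = 5/8 + 11/9 = 0.625 + 1.2222 = 1.8472.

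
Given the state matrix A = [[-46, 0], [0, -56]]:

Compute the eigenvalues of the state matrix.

For diagonal matrix, eigenvalues are diagonal entries: λ₁ = -46, λ₂ = -56.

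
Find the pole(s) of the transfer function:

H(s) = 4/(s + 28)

Pole is where denominator = 0: s + 28 = 0, so s = -28.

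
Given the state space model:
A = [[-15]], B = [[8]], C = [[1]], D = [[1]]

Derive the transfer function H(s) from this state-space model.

(sI - A)⁻¹ = 1/(s + 15). H(s) = 1×8/(s + 15) + 1 = (s + 23)/(s + 15).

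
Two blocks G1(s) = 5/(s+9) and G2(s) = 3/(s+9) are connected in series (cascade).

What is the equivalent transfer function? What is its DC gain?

Series: multiply transfer functions. G_eq = 5/(s+9) × 3/(s+9) = 15/((s+9)(s+9)). DC gain = 15/(9×9) = 0.1852.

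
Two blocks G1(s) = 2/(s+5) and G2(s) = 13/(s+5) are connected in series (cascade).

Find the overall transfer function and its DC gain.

Series: multiply transfer functions. G_eq = 2/(s+5) × 13/(s+5) = 26/((s+5)(s+5)). DC gain = 26/(5×5) = 1.04.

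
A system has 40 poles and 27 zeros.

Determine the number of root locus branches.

Root locus has n branches where n = number of poles = 40.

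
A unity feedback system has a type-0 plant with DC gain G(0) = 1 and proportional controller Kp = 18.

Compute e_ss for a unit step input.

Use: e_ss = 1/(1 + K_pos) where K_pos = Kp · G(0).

K_pos = Kp · G(0) = 18 × 1 = 18. e_ss = 1/(1 + 18) = 0.0526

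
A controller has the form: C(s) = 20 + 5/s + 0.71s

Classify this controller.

This is a Proportional-Integral-Derivative (PID) controller.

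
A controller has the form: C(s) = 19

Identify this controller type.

This is a Proportional (P) controller.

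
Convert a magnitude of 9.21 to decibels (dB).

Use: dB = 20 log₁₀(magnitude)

dB = 20 log₁₀(9.21) = 19.3 dB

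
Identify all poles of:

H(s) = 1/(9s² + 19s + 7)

Discriminant = 19² - 4×9×7 = 361 - 252 = 109 > 0, so two distinct real poles. Using quadratic formula: s = (-19 ± √109)/(2×9) = (-19 ± √109)/18, with √109 ≈ 10.4403. s₁ ≈ -0.4755, s₂ ≈ -1.6356. Poles: s₁ = -0.4755, s₂ = -1.6356.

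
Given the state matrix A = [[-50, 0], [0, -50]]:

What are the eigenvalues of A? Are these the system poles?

For diagonal matrix, eigenvalues are diagonal entries: λ₁ = -50, λ₂ = -50. Eigenvalues of A = system poles.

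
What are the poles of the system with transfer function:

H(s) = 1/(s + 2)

Pole is where denominator = 0: s + 2 = 0, so s = -2.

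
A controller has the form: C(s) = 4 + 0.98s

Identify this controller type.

This is a Proportional-Derivative (PD) controller.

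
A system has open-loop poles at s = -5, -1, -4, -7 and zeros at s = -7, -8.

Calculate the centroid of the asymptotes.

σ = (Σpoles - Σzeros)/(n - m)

σ = (Σpoles - Σzeros)/(n - m) = (-17 - (-15))/(4 - 2) = -2/2 = -1.0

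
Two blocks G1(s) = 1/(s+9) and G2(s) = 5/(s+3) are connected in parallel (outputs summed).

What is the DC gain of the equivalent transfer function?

Parallel: G_eq = G1 + G2. DC gain = G1(0) + G2(0) = 1/9 + 5/3 = 0.1111 + 1.6667 = 1.7778.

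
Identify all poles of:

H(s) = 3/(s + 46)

Pole is where denominator = 0: s + 46 = 0, so s = -46.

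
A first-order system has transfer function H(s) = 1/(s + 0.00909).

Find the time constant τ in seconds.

For H(s) = 1/(s + 1/τ), the pole is at -1/τ = -0.00909, so τ = 1/0.00909 = 110 s.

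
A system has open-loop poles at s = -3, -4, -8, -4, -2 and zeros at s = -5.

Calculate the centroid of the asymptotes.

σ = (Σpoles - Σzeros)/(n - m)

σ = (Σpoles - Σzeros)/(n - m) = (-21 - (-5))/(5 - 1) = -16/4 = -4.0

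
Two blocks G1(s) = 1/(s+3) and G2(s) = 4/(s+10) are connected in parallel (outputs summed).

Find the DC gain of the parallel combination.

Parallel: G_eq = G1 + G2. DC gain = G1(0) + G2(0) = 1/3 + 4/10 = 0.3333 + 0.4 = 0.7333.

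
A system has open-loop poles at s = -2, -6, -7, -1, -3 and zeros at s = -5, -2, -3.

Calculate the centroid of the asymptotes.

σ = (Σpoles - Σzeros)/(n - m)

σ = (Σpoles - Σzeros)/(n - m) = (-19 - (-10))/(5 - 3) = -9/2 = -4.5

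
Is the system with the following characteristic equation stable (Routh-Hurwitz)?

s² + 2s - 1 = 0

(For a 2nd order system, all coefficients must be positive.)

Coefficients: 1, 2, -1. c=-1 not positive, so system is unstable.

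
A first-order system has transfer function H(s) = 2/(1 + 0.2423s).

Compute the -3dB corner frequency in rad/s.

Corner frequency = 1/τ = 1/0.2423 = 4.127 rad/s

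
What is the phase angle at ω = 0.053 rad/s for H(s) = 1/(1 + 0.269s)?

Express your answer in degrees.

Phase = -arctan(ωτ) = -arctan(0.053 × 0.269) = -0.8°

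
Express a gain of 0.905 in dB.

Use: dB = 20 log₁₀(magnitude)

dB = 20 log₁₀(0.905) = -0.9 dB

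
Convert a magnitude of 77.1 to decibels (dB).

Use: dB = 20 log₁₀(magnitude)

dB = 20 log₁₀(77.1) = 37.7 dB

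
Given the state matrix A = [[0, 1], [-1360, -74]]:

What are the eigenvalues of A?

det(A - λI) = λ² - (-74)λ + 1360 = (λ - (-40))(λ - (-34)). Eigenvalues: -40, -34.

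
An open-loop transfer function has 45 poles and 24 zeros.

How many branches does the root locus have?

Root locus has n branches where n = number of poles = 45.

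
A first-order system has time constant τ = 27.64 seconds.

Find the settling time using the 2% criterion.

For first-order system, 2% settling time ≈ 4τ = 4 × 27.64 = 110.56 s.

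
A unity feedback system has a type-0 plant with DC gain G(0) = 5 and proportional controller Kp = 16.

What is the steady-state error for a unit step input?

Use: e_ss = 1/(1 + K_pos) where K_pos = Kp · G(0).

K_pos = Kp · G(0) = 16 × 5 = 80. e_ss = 1/(1 + 80) = 0.0123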